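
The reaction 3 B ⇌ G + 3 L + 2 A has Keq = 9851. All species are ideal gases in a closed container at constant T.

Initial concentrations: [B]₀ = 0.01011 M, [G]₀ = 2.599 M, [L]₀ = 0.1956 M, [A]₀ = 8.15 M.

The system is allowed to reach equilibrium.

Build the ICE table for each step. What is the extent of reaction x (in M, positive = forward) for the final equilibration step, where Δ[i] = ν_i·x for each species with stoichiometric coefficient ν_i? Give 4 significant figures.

Q₀ = 1.2502e+06 vs Keq = 9851 ⇒ Q>K, reverse
Step 1:
                    B           G           L           A
  I           0.01011       2.599      0.1956        8.15
  C            0.0322    -0.01073     -0.0322    -0.02147
  E           0.04231       2.588      0.1634       8.129
  solve Keq expr → x = -0.01073; check Q = 9851

x = -0.01073 M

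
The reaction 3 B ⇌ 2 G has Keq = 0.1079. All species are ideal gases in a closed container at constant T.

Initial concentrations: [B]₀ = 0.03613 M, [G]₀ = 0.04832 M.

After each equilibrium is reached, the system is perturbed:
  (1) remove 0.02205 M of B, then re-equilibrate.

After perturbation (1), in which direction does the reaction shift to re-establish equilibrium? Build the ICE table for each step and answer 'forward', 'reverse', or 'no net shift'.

Q₀ = 49.51 vs Keq = 0.1079 ⇒ Q>K, reverse
Step 1:
                    B           G
  init        0.03613     0.04832
  Δ            0.0582     -0.0388
  eq          0.09433    0.009517
  solve Keq expr → x = -0.0194; check Q = 0.1079
Then remove 0.02205 M of B.
Step 2:
                    B           G
  init        0.07228    0.009517
  Δ          0.003912   -0.002608
  eq           0.0762    0.006909
  solve Keq expr → x = -0.001304; check Q = 0.1079

Direction: reverse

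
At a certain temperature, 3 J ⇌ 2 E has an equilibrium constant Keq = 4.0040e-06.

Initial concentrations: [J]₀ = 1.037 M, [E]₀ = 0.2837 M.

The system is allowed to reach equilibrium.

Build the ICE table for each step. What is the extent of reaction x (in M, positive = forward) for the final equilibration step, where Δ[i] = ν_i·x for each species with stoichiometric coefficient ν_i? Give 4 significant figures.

Q₀ = 0.07217 vs Keq = 4.0040e-06 ⇒ Q>K, reverse
Step 1:
                    J           E
  init          1.037      0.2837
  Δ            0.4203     -0.2802
  eq            1.457     0.00352
  solve Keq expr → x = -0.1401; check Q = 4.0040e-06

x = -0.1401 M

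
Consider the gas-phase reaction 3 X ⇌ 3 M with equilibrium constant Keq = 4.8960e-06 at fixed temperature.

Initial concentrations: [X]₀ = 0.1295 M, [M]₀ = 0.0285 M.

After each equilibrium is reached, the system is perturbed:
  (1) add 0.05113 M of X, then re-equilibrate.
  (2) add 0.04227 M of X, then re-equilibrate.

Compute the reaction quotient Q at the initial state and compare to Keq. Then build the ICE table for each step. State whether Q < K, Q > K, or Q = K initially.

Q₀ = 0.01066; Q > K (proceeds reverse)

Q₀ = 0.01066 vs Keq = 4.8960e-06 ⇒ Q>K, reverse
Step 1:
                  X         M
  init       0.1295    0.0285
  Δ         0.02586  -0.02586
  eq         0.1554  0.002638
  solve Keq expr → x = -0.008621; check Q = 4.8960e-06
Then add 0.05113 M of X.
Step 2:
                  X         M
  init       0.2065  0.002638
  Δ       -8.5371e-04 8.5371e-04
  eq         0.2056  0.003492
  solve Keq expr → x = 2.8457e-04; check Q = 4.8960e-06
Then add 0.04227 M of X.
Step 3:
                  X         M
  init       0.2479  0.003492
  Δ       -7.0578e-04 7.0578e-04
  eq         0.2472  0.004198
  solve Keq expr → x = 2.3526e-04; check Q = 4.8960e-06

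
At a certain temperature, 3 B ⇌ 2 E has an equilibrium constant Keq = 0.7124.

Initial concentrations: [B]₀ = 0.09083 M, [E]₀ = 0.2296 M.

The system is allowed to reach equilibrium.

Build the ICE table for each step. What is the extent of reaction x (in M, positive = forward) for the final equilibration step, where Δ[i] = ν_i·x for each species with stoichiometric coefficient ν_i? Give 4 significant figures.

x = -0.05764 M

Q₀ = 70.35 vs Keq = 0.7124 ⇒ Q>K, reverse
Step 1:
                  B         E
  Initial   0.09083    0.2296
  Change     0.1729   -0.1153
  Equil      0.2637    0.1143
  solve Keq expr → x = -0.05764; check Q = 0.7124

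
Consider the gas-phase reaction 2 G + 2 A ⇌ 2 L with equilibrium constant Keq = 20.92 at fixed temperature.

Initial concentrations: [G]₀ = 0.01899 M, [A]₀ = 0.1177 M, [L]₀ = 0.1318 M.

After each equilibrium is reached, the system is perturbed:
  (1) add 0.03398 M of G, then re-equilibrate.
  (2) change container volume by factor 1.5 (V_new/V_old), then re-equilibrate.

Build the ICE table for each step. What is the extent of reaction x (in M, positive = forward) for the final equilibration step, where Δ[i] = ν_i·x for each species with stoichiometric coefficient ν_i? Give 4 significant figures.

Q₀ = 3477 vs Keq = 20.92 ⇒ Q>K, reverse
Step 1:
                    G           A           L
  Initial     0.01899      0.1177      0.1318
  Change      0.06347     0.06347    -0.06347
  Equil       0.08246      0.1812     0.06833
  solve Keq expr → x = -0.03174; check Q = 20.92
Then add 0.03398 M of G.
Step 2:
                    G           A           L
  Initial      0.1164      0.1812     0.06833
  Change     -0.01221    -0.01221     0.01221
  Equil        0.1042       0.169     0.08054
  solve Keq expr → x = 0.006107; check Q = 20.92
Then change container volume by factor 1.5 (V_new/V_old).
Step 3:
                    G           A           L
  Initial     0.06948      0.1126      0.0537
  Change     0.009538    0.009538   -0.009538
  Equil       0.07902      0.1222     0.04416
  solve Keq expr → x = -0.004769; check Q = 20.92

x = -0.004769 M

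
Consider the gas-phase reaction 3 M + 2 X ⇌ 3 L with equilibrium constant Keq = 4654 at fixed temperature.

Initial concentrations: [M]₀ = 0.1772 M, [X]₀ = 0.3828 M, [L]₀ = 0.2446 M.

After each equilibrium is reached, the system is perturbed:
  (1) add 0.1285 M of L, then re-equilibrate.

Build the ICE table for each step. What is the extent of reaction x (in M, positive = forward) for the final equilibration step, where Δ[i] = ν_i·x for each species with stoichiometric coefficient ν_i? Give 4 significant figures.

Q₀ = 17.95 vs Keq = 4654 ⇒ Q<K, forward
Step 1:
                  M         X         L
  Initial    0.1772    0.3828    0.2446
  Change    -0.1273  -0.08485    0.1273
  Equil     0.04993     0.298    0.3719
  solve Keq expr → x = 0.04242; check Q = 4654
Then add 0.1285 M of L.
Step 2:
                  M         X         L
  Initial   0.04993     0.298    0.5004
  Change    0.01404  0.009357  -0.01404
  Equil     0.06396    0.3073    0.4863
  solve Keq expr → x = -0.004679; check Q = 4654

x = -0.004679 M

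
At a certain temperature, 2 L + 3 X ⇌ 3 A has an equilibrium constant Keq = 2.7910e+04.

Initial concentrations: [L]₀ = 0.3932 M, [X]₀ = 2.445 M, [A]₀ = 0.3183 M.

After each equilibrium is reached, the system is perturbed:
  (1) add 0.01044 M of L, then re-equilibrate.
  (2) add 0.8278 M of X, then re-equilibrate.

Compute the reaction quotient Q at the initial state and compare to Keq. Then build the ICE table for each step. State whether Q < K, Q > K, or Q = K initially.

Q₀ = 0.01427; Q < K (proceeds forward)

Q₀ = 0.01427 vs Keq = 2.7910e+04 ⇒ Q<K, forward
Step 1:
                   L          X          A
  I           0.3932      2.445     0.3183
  C          -0.3912    -0.5867     0.5867
  E         0.002035      1.858      0.905
  solve Keq expr → x = 0.1956; check Q = 2.7910e+04
Then add 0.01044 M of L.
Step 2:
                   L          X          A
  I          0.01247      1.858      0.905
  C         -0.01036   -0.01554    0.01554
  E         0.002114      1.843     0.9206
  solve Keq expr → x = 0.00518; check Q = 2.7910e+04
Then add 0.8278 M of X.
Step 3:
                   L          X          A
  I         0.002114      2.671     0.9206
  C       -8.9856e-04  -0.001348   0.001348
  E         0.001215      2.669     0.9219
  solve Keq expr → x = 4.4928e-04; check Q = 2.7910e+04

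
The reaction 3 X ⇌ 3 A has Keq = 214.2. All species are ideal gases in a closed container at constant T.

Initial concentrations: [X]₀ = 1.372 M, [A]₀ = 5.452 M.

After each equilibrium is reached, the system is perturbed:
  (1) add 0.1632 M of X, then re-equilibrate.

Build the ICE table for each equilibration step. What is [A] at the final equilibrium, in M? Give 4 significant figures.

[A]_eq = 5.987 M

Q₀ = 62.75 vs Keq = 214.2 ⇒ Q<K, forward
Step 1:
                   X          A
  I            1.372      5.452
  C          -0.3948     0.3948
  E           0.9772      5.847
  solve Keq expr → x = 0.1316; check Q = 214.2
Then add 0.1632 M of X.
Step 2:
                   X          A
  I             1.14      5.847
  C          -0.1398     0.1398
  E            1.001      5.987
  solve Keq expr → x = 0.04661; check Q = 214.2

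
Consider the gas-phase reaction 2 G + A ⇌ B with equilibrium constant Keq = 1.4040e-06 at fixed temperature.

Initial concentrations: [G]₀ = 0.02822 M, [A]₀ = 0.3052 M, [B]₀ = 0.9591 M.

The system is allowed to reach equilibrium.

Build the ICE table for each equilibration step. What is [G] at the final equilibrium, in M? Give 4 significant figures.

[G]_eq = 1.946 M

Q₀ = 3946 vs Keq = 1.4040e-06 ⇒ Q>K, reverse
Step 1:
                    G           A           B
  Initial     0.02822      0.3052      0.9591
  Change        1.918      0.9591     -0.9591
  Equil         1.946       1.264  6.7248e-06
  solve Keq expr → x = -0.9591; check Q = 1.4040e-06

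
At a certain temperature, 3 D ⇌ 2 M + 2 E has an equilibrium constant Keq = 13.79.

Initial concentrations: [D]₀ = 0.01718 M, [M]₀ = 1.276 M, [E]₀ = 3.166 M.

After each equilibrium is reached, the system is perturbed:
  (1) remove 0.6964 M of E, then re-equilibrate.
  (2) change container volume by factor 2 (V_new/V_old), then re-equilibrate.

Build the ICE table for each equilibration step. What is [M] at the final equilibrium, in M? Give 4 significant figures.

Q₀ = 3.2185e+06 vs Keq = 13.79 ⇒ Q>K, reverse
Step 1:
                    D           M           E
  Initial     0.01718       1.276       3.166
  Change         0.69       -0.46       -0.46
  Equil        0.7071       0.816       2.706
  solve Keq expr → x = -0.23; check Q = 13.79
Then remove 0.6964 M of E.
Step 2:
                    D           M           E
  Initial      0.7071       0.816        2.01
  Change       -0.088     0.05866     0.05866
  Equil        0.6191      0.8747       2.068
  solve Keq expr → x = 0.02933; check Q = 13.79
Then change container volume by factor 2 (V_new/V_old).
Step 3:
                    D           M           E
  Initial      0.3096      0.4373       1.034
  Change     -0.04707     0.03138     0.03138
  Equil        0.2625      0.4687       1.066
  solve Keq expr → x = 0.01569; check Q = 13.79

[M]_eq = 0.4687 M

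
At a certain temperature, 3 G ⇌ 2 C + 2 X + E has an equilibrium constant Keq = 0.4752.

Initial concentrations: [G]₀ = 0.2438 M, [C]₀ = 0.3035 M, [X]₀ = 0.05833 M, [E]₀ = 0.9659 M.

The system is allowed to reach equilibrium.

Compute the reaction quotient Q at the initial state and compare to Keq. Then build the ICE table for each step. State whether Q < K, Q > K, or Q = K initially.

Q₀ = 0.02089; Q < K (proceeds forward)

Q₀ = 0.02089 vs Keq = 0.4752 ⇒ Q<K, forward
Step 1:
                  G         C         X         E
  I          0.2438    0.3035   0.05833    0.9659
  C        -0.08817   0.05878   0.05878   0.02939
  E          0.1556    0.3623    0.1171    0.9953
  solve Keq expr → x = 0.02939; check Q = 0.4752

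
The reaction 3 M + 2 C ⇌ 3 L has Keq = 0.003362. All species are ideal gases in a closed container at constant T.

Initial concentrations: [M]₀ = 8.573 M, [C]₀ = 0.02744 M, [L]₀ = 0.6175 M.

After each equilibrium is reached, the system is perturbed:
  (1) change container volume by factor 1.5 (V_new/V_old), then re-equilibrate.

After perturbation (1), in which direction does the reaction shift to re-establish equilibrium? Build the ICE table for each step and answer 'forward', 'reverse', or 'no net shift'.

Q₀ = 0.4963 vs Keq = 0.003362 ⇒ Q>K, reverse
Step 1:
                    M           C           L
  init          8.573     0.02744      0.6175
  Δ            0.2137      0.1425     -0.2137
  eq            8.787      0.1699      0.4038
  solve Keq expr → x = -0.07123; check Q = 0.003362
Then change container volume by factor 1.5 (V_new/V_old).
Step 2:
                    M           C           L
  init          5.858      0.1133      0.2692
  Δ           0.03503     0.02335    -0.03503
  eq            5.893      0.1366      0.2342
  solve Keq expr → x = -0.01168; check Q = 0.003362

Direction: reverse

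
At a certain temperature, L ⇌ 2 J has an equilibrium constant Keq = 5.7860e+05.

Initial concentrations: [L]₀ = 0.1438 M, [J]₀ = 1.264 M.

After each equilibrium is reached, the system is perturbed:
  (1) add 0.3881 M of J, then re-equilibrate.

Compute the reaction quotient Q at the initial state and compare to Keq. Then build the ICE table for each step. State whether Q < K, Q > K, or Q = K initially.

Q₀ = 11.11; Q < K (proceeds forward)

Q₀ = 11.11 vs Keq = 5.7860e+05 ⇒ Q<K, forward
Step 1:
                    L           J
  I            0.1438       1.264
  C           -0.1438      0.2876
  E        4.1608e-06       1.552
  solve Keq expr → x = 0.1438; check Q = 5.7860e+05
Then add 0.3881 M of J.
Step 2:
                    L           J
  I        4.1608e-06        1.94
  C        2.3418e-06 -4.6835e-06
  E        6.5026e-06        1.94
  solve Keq expr → x = -2.3418e-06; check Q = 5.7860e+05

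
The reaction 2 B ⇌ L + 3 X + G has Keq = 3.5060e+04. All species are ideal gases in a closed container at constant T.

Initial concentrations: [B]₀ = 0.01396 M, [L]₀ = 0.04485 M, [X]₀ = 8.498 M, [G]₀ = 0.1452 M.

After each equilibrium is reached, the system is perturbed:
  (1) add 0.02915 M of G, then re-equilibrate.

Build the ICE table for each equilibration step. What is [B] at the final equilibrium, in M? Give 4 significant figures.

Q₀ = 2.0507e+04 vs Keq = 3.5060e+04 ⇒ Q<K, forward
Step 1:
                    B           L           X           G
  Initial     0.01396     0.04485       8.498      0.1452
  Change    -0.003039    0.001519    0.004558    0.001519
  Equil       0.01092     0.04637       8.503      0.1467
  solve Keq expr → x = 0.001519; check Q = 3.5060e+04
Then add 0.02915 M of G.
Step 2:
                    B           L           X           G
  Initial     0.01092     0.04637       8.503      0.1759
  Change   9.5492e-04 -4.7746e-04   -0.001432 -4.7746e-04
  Equil       0.01188     0.04589       8.501      0.1754
  solve Keq expr → x = -4.7746e-04; check Q = 3.5060e+04

[B]_eq = 0.01188 M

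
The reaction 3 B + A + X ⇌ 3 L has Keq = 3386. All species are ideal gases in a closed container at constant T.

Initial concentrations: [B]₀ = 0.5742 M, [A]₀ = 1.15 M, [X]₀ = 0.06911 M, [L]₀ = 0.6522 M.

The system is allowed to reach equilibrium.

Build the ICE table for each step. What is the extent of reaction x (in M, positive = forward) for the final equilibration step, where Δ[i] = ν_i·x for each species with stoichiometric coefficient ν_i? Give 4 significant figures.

Q₀ = 18.44 vs Keq = 3386 ⇒ Q<K, forward
Step 1:
                    B           A           X           L
  Initial      0.5742        1.15     0.06911      0.6522
  Change      -0.1979    -0.06597    -0.06597      0.1979
  Equil        0.3763       1.084    0.003141      0.8501
  solve Keq expr → x = 0.06597; check Q = 3386

x = 0.06597 M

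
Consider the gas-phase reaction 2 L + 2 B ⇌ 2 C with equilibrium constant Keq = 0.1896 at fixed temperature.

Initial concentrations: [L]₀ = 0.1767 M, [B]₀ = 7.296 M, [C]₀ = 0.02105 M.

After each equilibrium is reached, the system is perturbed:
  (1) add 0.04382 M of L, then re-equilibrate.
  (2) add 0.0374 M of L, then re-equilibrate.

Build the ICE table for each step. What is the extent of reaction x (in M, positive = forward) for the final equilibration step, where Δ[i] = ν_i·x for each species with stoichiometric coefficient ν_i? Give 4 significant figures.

Q₀ = 2.6660e-04 vs Keq = 0.1896 ⇒ Q<K, forward
Step 1:
                  L         B         C
  I          0.1767     7.296   0.02105
  C         -0.1287   -0.1287    0.1287
  E         0.04799     7.167    0.1498
  solve Keq expr → x = 0.06436; check Q = 0.1896
Then add 0.04382 M of L.
Step 2:
                  L         B         C
  I         0.09181     7.167    0.1498
  C        -0.03298  -0.03298   0.03298
  E         0.05883     7.134    0.1827
  solve Keq expr → x = 0.01649; check Q = 0.1896
Then add 0.0374 M of L.
Step 3:
                  L         B         C
  I         0.09623     7.134    0.1827
  C        -0.02809  -0.02809   0.02809
  E         0.06814     7.106    0.2108
  solve Keq expr → x = 0.01404; check Q = 0.1896

x = 0.01404 M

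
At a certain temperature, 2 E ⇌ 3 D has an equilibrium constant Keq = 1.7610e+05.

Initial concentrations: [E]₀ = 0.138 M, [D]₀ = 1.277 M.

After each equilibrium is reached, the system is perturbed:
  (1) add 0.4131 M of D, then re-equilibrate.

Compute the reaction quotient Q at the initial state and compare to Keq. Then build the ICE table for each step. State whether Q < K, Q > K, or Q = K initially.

Q₀ = 109.3 vs Keq = 1.7610e+05 ⇒ Q<K, forward
Step 1:
                   E          D
  init         0.138      1.277
  Δ          -0.1337     0.2006
  eq         0.00428      1.478
  solve Keq expr → x = 0.06686; check Q = 1.7610e+05
Then add 0.4131 M of D.
Step 2:
                   E          D
  init       0.00428      1.891
  Δ         0.001901  -0.002852
  eq        0.006181      1.888
  solve Keq expr → x = -9.5052e-04; check Q = 1.7610e+05

Q₀ = 109.3; Q < K (proceeds forward)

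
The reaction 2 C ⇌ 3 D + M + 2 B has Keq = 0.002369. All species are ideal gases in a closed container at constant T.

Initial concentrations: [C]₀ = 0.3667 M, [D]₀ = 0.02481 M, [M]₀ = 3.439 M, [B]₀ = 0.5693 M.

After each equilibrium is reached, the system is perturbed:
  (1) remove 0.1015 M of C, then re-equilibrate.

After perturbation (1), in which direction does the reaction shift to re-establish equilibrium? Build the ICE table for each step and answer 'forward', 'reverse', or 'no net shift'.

Q₀ = 1.2658e-04 vs Keq = 0.002369 ⇒ Q<K, forward
Step 1:
                   C          D          M          B
  init        0.3667    0.02481      3.439     0.5693
  Δ         -0.02422    0.03633    0.01211    0.02422
  eq          0.3425    0.06114      3.451     0.5935
  solve Keq expr → x = 0.01211; check Q = 0.002369
Then remove 0.1015 M of C.
Step 2:
                   C          D          M          B
  init         0.241    0.06114      3.451     0.5935
  Δ         0.007551   -0.01133  -0.003775  -0.007551
  eq          0.2485    0.04982      3.447      0.586
  solve Keq expr → x = -0.003775; check Q = 0.002369

Direction: reverse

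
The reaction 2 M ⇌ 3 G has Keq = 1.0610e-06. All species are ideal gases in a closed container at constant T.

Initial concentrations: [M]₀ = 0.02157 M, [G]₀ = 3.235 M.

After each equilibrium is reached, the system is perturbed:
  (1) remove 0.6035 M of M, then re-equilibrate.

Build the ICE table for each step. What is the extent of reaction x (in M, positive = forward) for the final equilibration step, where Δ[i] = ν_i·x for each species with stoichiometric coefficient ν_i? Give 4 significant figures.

Q₀ = 7.2765e+04 vs Keq = 1.0610e-06 ⇒ Q>K, reverse
Step 1:
                    M           G
  init        0.02157       3.235
  Δ             2.145      -3.218
  eq            2.167     0.01708
  solve Keq expr → x = -1.073; check Q = 1.0610e-06
Then remove 0.6035 M of M.
Step 2:
                    M           G
  init          1.563     0.01708
  Δ          0.002218   -0.003327
  eq            1.566     0.01375
  solve Keq expr → x = -0.001109; check Q = 1.0610e-06

x = -0.001109 M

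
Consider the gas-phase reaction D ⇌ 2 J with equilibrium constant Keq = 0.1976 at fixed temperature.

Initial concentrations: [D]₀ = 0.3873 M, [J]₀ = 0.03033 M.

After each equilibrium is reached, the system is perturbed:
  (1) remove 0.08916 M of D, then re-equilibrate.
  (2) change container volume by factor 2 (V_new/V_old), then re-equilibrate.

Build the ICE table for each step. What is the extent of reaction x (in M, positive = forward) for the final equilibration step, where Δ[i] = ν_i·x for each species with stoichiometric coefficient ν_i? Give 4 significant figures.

Q₀ = 0.002375 vs Keq = 0.1976 ⇒ Q<K, forward
Step 1:
                   D          J
  I           0.3873    0.03033
  C          -0.1033     0.2066
  E            0.284     0.2369
  solve Keq expr → x = 0.1033; check Q = 0.1976
Then remove 0.08916 M of D.
Step 2:
                   D          J
  I           0.1949     0.2369
  C          0.01631   -0.03263
  E           0.2112     0.2043
  solve Keq expr → x = -0.01631; check Q = 0.1976
Then change container volume by factor 2 (V_new/V_old).
Step 3:
                   D          J
  I           0.1056     0.1021
  C          -0.0156    0.03121
  E          0.08998     0.1333
  solve Keq expr → x = 0.0156; check Q = 0.1976

x = 0.0156 M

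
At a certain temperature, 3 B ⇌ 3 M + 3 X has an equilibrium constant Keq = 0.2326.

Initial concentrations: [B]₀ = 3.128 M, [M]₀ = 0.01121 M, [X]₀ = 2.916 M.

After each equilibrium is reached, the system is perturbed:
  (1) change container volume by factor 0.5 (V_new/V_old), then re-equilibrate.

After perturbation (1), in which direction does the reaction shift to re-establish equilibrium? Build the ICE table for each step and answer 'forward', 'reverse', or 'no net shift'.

Direction: reverse

Q₀ = 1.1412e-06 vs Keq = 0.2326 ⇒ Q<K, forward
Step 1:
                  B         M         X
  I           3.128   0.01121     2.916
  C         -0.4712    0.4712    0.4712
  E           2.657    0.4824     3.387
  solve Keq expr → x = 0.1571; check Q = 0.2326
Then change container volume by factor 0.5 (V_new/V_old).
Step 2:
                  B         M         X
  I           5.314    0.9648     6.774
  C          0.4114   -0.4114   -0.4114
  E           5.725    0.5533     6.363
  solve Keq expr → x = -0.1371; check Q = 0.2326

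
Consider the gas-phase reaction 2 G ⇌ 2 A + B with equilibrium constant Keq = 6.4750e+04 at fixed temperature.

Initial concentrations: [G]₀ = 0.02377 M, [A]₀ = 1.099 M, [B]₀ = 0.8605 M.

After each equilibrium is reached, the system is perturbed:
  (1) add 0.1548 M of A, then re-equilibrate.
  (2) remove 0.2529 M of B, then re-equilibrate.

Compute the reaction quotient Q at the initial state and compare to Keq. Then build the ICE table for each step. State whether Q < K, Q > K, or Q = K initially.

Q₀ = 1839; Q < K (proceeds forward)

Q₀ = 1839 vs Keq = 6.4750e+04 ⇒ Q<K, forward
Step 1:
                  G         A         B
  I         0.02377     1.099    0.8605
  C        -0.01967   0.01967  0.009834
  E        0.004101     1.119    0.8703
  solve Keq expr → x = 0.009834; check Q = 6.4750e+04
Then add 0.1548 M of A.
Step 2:
                  G         A         B
  I        0.004101     1.273    0.8703
  C       5.6471e-04 -5.6471e-04 -2.8235e-04
  E        0.004666     1.273    0.8701
  solve Keq expr → x = -2.8235e-04; check Q = 6.4750e+04
Then remove 0.2529 M of B.
Step 3:
                  G         A         B
  I        0.004666     1.273    0.6172
  C       -7.3280e-04 7.3280e-04 3.6640e-04
  E        0.003933     1.274    0.6175
  solve Keq expr → x = 3.6640e-04; check Q = 6.4750e+04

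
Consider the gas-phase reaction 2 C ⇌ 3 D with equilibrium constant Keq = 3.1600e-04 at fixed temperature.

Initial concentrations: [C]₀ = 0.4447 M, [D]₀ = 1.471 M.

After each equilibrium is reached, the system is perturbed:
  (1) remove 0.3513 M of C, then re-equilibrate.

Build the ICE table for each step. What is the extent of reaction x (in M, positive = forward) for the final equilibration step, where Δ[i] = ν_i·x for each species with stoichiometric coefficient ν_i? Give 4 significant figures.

x = -0.004874 M

Q₀ = 16.1 vs Keq = 3.1600e-04 ⇒ Q>K, reverse
Step 1:
                   C          D
  Initial     0.4447      1.471
  Change      0.9247     -1.387
  Equil        1.369    0.08399
  solve Keq expr → x = -0.4623; check Q = 3.1600e-04
Then remove 0.3513 M of C.
Step 2:
                   C          D
  Initial      1.018    0.08399
  Change    0.009748   -0.01462
  Equil        1.028    0.06937
  solve Keq expr → x = -0.004874; check Q = 3.1600e-04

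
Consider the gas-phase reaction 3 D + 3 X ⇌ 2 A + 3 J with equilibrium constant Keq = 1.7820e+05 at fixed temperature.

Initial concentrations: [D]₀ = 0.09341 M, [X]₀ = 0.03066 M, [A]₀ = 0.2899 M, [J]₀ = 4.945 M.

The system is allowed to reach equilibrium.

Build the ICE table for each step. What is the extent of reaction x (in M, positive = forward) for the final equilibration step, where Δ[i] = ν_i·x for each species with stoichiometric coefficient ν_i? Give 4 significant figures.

Q₀ = 4.3261e+08 vs Keq = 1.7820e+05 ⇒ Q>K, reverse
Step 1:
                    D           X           A           J
  I           0.09341     0.03066      0.2899       4.945
  C            0.1157      0.1157     -0.0771     -0.1157
  E            0.2091      0.1463      0.2128       4.829
  solve Keq expr → x = -0.03855; check Q = 1.7820e+05

x = -0.03855 M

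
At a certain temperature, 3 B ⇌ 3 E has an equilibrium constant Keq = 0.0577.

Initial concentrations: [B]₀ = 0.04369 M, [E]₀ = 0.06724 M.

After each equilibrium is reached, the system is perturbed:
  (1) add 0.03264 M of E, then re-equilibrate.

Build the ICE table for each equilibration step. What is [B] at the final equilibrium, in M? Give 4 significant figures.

Q₀ = 3.645 vs Keq = 0.0577 ⇒ Q>K, reverse
Step 1:
                  B         E
  I         0.04369   0.06724
  C         0.03632  -0.03632
  E         0.08001   0.03092
  solve Keq expr → x = -0.01211; check Q = 0.0577
Then add 0.03264 M of E.
Step 2:
                  B         E
  I         0.08001   0.06356
  C         0.02354  -0.02354
  E          0.1036   0.04002
  solve Keq expr → x = -0.007848; check Q = 0.0577

[B]_eq = 0.1036 M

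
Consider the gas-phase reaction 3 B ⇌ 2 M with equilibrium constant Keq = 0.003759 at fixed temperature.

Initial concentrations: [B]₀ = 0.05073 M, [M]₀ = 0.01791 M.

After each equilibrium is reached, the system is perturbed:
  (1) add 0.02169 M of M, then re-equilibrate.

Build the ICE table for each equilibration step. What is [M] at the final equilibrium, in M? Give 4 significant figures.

Q₀ = 2.457 vs Keq = 0.003759 ⇒ Q>K, reverse
Step 1:
                    B           M
  init        0.05073     0.01791
  Δ           0.02495    -0.01663
  eq          0.07568    0.001276
  solve Keq expr → x = -0.008317; check Q = 0.003759
Then add 0.02169 M of M.
Step 2:
                    B           M
  init        0.07568     0.02297
  Δ           0.03123    -0.02082
  eq           0.1069    0.002143
  solve Keq expr → x = -0.01041; check Q = 0.003759

[M]_eq = 0.002143 M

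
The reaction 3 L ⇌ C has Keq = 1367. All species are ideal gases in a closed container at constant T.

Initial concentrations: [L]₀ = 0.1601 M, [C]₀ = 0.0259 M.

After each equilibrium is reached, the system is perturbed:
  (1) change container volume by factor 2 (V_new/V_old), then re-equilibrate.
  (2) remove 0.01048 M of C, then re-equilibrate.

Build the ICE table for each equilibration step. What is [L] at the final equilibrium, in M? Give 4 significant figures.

Q₀ = 6.311 vs Keq = 1367 ⇒ Q<K, forward
Step 1:
                   L          C
  init        0.1601     0.0259
  Δ          -0.1235    0.04116
  eq         0.03661    0.06706
  solve Keq expr → x = 0.04116; check Q = 1367
Then change container volume by factor 2 (V_new/V_old).
Step 2:
                   L          C
  init        0.0183    0.03353
  Δ         0.009778  -0.003259
  eq         0.02808    0.03027
  solve Keq expr → x = -0.003259; check Q = 1367
Then remove 0.01048 M of C.
Step 3:
                   L          C
  init       0.02808    0.01979
  Δ        -0.003269    0.00109
  eq         0.02481    0.02088
  solve Keq expr → x = 0.00109; check Q = 1367

[L]_eq = 0.02481 M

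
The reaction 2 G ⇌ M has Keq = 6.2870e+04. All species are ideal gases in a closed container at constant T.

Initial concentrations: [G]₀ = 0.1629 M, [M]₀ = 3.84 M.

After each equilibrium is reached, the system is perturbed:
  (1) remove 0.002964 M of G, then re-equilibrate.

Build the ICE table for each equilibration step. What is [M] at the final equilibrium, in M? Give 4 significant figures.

[M]_eq = 3.916 M

Q₀ = 144.7 vs Keq = 6.2870e+04 ⇒ Q<K, forward
Step 1:
                  G         M
  init       0.1629      3.84
  Δ          -0.155    0.0775
  eq       0.007894     3.918
  solve Keq expr → x = 0.0775; check Q = 6.2870e+04
Then remove 0.002964 M of G.
Step 2:
                  G         M
  init      0.00493     3.918
  Δ        0.002963 -0.001481
  eq       0.007892     3.916
  solve Keq expr → x = -0.001481; check Q = 6.2870e+04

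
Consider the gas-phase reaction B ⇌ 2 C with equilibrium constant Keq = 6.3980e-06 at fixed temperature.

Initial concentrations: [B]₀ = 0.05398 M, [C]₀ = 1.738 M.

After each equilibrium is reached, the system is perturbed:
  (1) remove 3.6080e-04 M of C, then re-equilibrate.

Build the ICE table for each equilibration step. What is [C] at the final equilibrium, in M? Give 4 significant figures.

[C]_eq = 0.002428 M

Q₀ = 55.96 vs Keq = 6.3980e-06 ⇒ Q>K, reverse
Step 1:
                  B         C
  I         0.05398     1.738
  C          0.8678    -1.736
  E          0.9218  0.002428
  solve Keq expr → x = -0.8678; check Q = 6.3980e-06
Then remove 3.6080e-04 M of C.
Step 2:
                  B         C
  I          0.9218  0.002068
  C       -1.8028e-04 3.6056e-04
  E          0.9216  0.002428
  solve Keq expr → x = 1.8028e-04; check Q = 6.3980e-06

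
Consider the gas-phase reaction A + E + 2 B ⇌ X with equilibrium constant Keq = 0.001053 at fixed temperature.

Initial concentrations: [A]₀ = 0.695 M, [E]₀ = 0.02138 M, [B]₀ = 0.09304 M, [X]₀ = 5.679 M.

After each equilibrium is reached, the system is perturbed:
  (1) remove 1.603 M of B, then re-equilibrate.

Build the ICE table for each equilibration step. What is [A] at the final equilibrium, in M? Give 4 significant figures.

Q₀ = 4.4151e+04 vs Keq = 0.001053 ⇒ Q>K, reverse
Step 1:
                   A          E          B          X
  init         0.695    0.02138    0.09304      5.679
  Δ            4.163      4.163      8.325     -4.163
  eq           4.858      4.184      8.418      1.516
  solve Keq expr → x = -4.163; check Q = 0.001053
Then remove 1.603 M of B.
Step 2:
                   A          E          B          X
  init         4.858      4.184      6.815      1.516
  Δ           0.2457     0.2457     0.4915    -0.2457
  eq           5.103       4.43      7.307      1.271
  solve Keq expr → x = -0.2457; check Q = 0.001053

[A]_eq = 5.103 M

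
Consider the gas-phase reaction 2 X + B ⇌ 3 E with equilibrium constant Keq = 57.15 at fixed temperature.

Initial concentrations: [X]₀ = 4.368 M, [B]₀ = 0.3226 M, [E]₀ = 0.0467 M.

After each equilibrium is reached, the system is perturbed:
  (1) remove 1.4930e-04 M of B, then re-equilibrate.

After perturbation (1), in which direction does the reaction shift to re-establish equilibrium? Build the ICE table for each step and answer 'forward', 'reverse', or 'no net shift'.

Direction: reverse

Q₀ = 1.6547e-05 vs Keq = 57.15 ⇒ Q<K, forward
Step 1:
                   X          B          E
  I            4.368     0.3226     0.0467
  C          -0.6426    -0.3213     0.9639
  E            3.725   0.001301      1.011
  solve Keq expr → x = 0.3213; check Q = 57.15
Then remove 1.4930e-04 M of B.
Step 2:
                   X          B          E
  I            3.725   0.001152      1.011
  C       2.9477e-04 1.4739e-04 -4.4216e-04
  E            3.726   0.001299       1.01
  solve Keq expr → x = -1.4739e-04; check Q = 57.15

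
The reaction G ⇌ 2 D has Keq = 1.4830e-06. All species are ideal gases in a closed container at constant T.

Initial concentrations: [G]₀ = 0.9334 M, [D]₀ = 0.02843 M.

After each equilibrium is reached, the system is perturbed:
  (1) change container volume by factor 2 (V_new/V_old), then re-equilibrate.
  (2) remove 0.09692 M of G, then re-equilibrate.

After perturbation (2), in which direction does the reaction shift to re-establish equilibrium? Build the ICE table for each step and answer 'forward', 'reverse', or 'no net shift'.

Q₀ = 8.6594e-04 vs Keq = 1.4830e-06 ⇒ Q>K, reverse
Step 1:
                   G          D
  I           0.9334    0.02843
  C          0.01362   -0.02724
  E            0.947   0.001185
  solve Keq expr → x = -0.01362; check Q = 1.4830e-06
Then change container volume by factor 2 (V_new/V_old).
Step 2:
                   G          D
  I           0.4735 5.9254e-04
  C       -1.2267e-04 2.4533e-04
  E           0.4734 8.3788e-04
  solve Keq expr → x = 1.2267e-04; check Q = 1.4830e-06
Then remove 0.09692 M of G.
Step 3:
                   G          D
  I           0.3765 8.3788e-04
  C       4.5317e-05 -9.0634e-05
  E           0.3765 7.4724e-04
  solve Keq expr → x = -4.5317e-05; check Q = 1.4830e-06

Direction: reverse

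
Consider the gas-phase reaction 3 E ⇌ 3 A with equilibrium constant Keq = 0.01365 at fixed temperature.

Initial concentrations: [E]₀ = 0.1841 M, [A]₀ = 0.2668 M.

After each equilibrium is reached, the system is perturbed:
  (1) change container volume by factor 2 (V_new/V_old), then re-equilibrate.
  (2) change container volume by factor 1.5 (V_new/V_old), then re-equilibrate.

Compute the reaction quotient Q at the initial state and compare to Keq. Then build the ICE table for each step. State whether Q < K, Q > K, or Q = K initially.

Q₀ = 3.044 vs Keq = 0.01365 ⇒ Q>K, reverse
Step 1:
                  E         A
  Initial    0.1841    0.2668
  Change     0.1798   -0.1798
  Equil      0.3639   0.08697
  solve Keq expr → x = -0.05994; check Q = 0.01365
Then change container volume by factor 2 (V_new/V_old).
Step 2:
                  E         A
  Initial     0.182   0.04349
  Change          0         0
  Equil       0.182   0.04349
  solve Keq expr → x = 0; check Q = 0.01365
Then change container volume by factor 1.5 (V_new/V_old).
Step 3:
                  E         A
  Initial    0.1213   0.02899
  Change          0         0
  Equil      0.1213   0.02899
  solve Keq expr → x = 0; check Q = 0.01365

Q₀ = 3.044; Q > K (proceeds reverse)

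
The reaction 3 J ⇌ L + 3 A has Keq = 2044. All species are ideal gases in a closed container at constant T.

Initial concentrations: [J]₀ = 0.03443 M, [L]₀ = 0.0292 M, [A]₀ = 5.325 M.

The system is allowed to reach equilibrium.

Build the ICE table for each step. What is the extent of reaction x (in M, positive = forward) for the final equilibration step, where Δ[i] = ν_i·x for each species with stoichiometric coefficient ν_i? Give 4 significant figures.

Q₀ = 1.0803e+05 vs Keq = 2044 ⇒ Q>K, reverse
Step 1:
                  J         L         A
  I         0.03443    0.0292     5.325
  C         0.05629  -0.01876  -0.05629
  E         0.09072   0.01044     5.269
  solve Keq expr → x = -0.01876; check Q = 2044

x = -0.01876 M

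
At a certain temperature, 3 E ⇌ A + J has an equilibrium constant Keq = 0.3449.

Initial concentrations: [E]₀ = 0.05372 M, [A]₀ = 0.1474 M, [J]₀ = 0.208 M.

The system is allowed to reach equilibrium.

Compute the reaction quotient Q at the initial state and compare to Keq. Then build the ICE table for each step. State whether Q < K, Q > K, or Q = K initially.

Q₀ = 197.8 vs Keq = 0.3449 ⇒ Q>K, reverse
Step 1:
                    E           A           J
  init        0.05372      0.1474       0.208
  Δ            0.2393    -0.07976    -0.07976
  eq            0.293     0.06764      0.1282
  solve Keq expr → x = -0.07976; check Q = 0.3449

Q₀ = 197.8; Q > K (proceeds reverse)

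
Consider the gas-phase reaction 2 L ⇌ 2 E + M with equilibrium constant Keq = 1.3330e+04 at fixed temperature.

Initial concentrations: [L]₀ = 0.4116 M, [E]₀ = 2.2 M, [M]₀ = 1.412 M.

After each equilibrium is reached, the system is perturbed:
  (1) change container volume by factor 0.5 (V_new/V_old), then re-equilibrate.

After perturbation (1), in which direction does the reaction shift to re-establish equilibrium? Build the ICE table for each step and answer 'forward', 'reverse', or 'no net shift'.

Direction: reverse

Q₀ = 40.34 vs Keq = 1.3330e+04 ⇒ Q<K, forward
Step 1:
                  L         E         M
  Initial    0.4116       2.2     1.412
  Change    -0.3833    0.3833    0.1916
  Equil     0.02833     2.583     1.604
  solve Keq expr → x = 0.1916; check Q = 1.3330e+04
Then change container volume by factor 0.5 (V_new/V_old).
Step 2:
                  L         E         M
  Initial   0.05667     5.167     3.207
  Change    0.02297  -0.02297  -0.01149
  Equil     0.07964     5.144     3.196
  solve Keq expr → x = -0.01149; check Q = 1.3330e+04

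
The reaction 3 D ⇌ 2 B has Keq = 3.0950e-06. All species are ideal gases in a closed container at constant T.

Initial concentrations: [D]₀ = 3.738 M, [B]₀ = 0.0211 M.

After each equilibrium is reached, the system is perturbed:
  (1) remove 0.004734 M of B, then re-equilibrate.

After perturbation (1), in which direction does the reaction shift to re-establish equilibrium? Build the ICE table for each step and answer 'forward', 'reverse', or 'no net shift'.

Q₀ = 8.5241e-06 vs Keq = 3.0950e-06 ⇒ Q>K, reverse
Step 1:
                   D          B
  Initial      3.738     0.0211
  Change     0.01248  -0.008322
  Equil         3.75    0.01278
  solve Keq expr → x = -0.004161; check Q = 3.0950e-06
Then remove 0.004734 M of B.
Step 2:
                   D          B
  Initial       3.75   0.008044
  Change   -0.007047   0.004698
  Equil        3.743    0.01274
  solve Keq expr → x = 0.002349; check Q = 3.0950e-06

Direction: forward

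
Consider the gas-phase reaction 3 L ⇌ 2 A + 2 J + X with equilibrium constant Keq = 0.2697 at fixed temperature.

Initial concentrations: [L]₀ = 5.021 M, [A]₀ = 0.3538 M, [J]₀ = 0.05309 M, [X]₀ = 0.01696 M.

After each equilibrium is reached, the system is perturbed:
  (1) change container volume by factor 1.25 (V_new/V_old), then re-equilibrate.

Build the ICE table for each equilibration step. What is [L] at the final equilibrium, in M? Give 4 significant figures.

[L]_eq = 2.127 M

Q₀ = 4.7271e-08 vs Keq = 0.2697 ⇒ Q<K, forward
Step 1:
                   L          A          J          X
  Initial      5.021     0.3538    0.05309    0.01696
  Change      -2.217      1.478      1.478      0.739
  Equil        2.804      1.832      1.531     0.7559
  solve Keq expr → x = 0.739; check Q = 0.2697
Then change container volume by factor 1.25 (V_new/V_old).
Step 2:
                   L          A          J          X
  Initial      2.243      1.465      1.225     0.6048
  Change     -0.1159    0.07728    0.07728    0.03864
  Equil        2.127      1.543      1.302     0.6434
  solve Keq expr → x = 0.03864; check Q = 0.2697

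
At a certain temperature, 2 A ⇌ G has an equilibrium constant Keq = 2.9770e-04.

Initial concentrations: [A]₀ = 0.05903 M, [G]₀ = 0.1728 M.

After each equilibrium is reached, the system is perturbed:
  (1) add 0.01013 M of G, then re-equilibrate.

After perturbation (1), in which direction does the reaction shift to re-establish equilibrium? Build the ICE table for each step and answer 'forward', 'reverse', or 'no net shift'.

Q₀ = 49.59 vs Keq = 2.9770e-04 ⇒ Q>K, reverse
Step 1:
                  A         G
  I         0.05903    0.1728
  C          0.3455   -0.1728
  E          0.4045 4.8718e-05
  solve Keq expr → x = -0.1728; check Q = 2.9770e-04
Then add 0.01013 M of G.
Step 2:
                  A         G
  I          0.4045   0.01018
  C         0.02025  -0.01013
  E          0.4248 5.3717e-05
  solve Keq expr → x = -0.01013; check Q = 2.9770e-04

Direction: reverse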